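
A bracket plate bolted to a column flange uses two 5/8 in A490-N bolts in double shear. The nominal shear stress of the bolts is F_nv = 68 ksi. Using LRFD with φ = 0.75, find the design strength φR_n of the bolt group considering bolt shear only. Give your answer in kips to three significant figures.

62.6 kips

A_b = π × 0.625² / 4 = 0.3068 in².
R_n = F_nv · A_b · n · n_s = 68 × 0.3068 × 2 × 2 = 83.45 kips.
Design strength φR_n = 0.75 × 83.45 = 62.6 kips.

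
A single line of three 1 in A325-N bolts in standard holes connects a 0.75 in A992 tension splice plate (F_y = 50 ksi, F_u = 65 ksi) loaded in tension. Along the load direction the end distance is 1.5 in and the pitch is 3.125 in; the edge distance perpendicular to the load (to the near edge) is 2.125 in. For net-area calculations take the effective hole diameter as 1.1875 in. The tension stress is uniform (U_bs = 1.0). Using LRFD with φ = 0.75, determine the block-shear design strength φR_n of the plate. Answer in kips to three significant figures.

Shear plane L_v = 1.5 + 2·3.125 = 7.75 in; A_gv = 7.75 × 0.75 = 5.812 in².
A_nv = (7.75 − 2.5·1.1875) × 0.75 = 3.586 in².
A_nt = (2.125 − 0.5·1.1875) × 0.75 = 1.148 in².
0.6 F_u A_nv = 139.9 kips; 0.6 F_y A_gv = 174.4 kips → shear rupture governs the shear term.
R_n = 139.9 + 1.0 × 65 × 1.148 = 214.5 kips.
Design strength φR_n = 0.75 × 214.5 = 161 kips.

161 kips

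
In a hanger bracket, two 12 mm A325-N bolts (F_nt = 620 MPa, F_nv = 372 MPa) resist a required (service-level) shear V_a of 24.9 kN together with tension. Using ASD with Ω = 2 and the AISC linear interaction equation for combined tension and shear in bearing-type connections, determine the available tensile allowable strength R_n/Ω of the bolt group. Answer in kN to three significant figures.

49.7 kN

A_b = π·12²/4 = 113.1 mm²; f_rv = 24.9 × 1000 / (2 × 113.1) = 110.1 MPa.
F'_nt = 1.3 F_nt − (Ω F_nt / F_nv) f_rv = 1.3·620 − (2·620/372)·110.1 = 439.1 MPa, capped at F_nt → F'_nt = 439.1 MPa.
R_n = F'_nt · A_b · n = 439.1 × 113.1 × 2 / 1000 = 99.31 kN.
Allowable strength R_n/Ω = 99.31 / 2 = 49.7 kN.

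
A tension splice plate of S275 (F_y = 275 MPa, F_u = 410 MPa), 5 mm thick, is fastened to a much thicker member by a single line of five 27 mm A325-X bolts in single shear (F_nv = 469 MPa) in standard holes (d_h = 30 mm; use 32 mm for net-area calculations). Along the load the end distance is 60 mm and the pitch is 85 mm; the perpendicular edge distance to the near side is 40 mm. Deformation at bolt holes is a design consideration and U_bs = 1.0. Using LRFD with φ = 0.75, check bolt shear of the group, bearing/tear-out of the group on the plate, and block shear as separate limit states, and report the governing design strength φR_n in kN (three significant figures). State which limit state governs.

Bolt shear: A_b = π·27²/4 = 572.6 mm²; R_n = 469 × 572.6 × 5 × 1 / 1000 = 1343 kN → 0.75 × 1343 = 1010 kN.
Bearing: edge l_c = 45, r_n = 110.7 kN; interior l_c = 55, r_n = 132.8 kN; R_n = 110.7 + 4·132.8 = 642.1 kN → 482 kN.
Block shear: A_gv = 2000, A_nv = 1280, A_nt = 120 mm²; R_n = min(0.6F_uA_nv, 0.6F_yA_gv) + U_bs·F_u·A_nt = 364.1 kN → 273 kN.
Block shear governs: 273 kN.

273 kN (block shear governs)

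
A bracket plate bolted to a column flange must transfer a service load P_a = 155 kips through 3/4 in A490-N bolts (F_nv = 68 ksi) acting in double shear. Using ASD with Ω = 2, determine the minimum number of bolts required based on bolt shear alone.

6 bolts

A_b = π·0.75²/4 = 0.4418 in².
Per-bolt allowable strength R_n/Ω = 68 × 0.4418 × 2 / 2 = 30.04 kips.
n ≥ 155 / 30.04 = 5.16 → use 6 bolts.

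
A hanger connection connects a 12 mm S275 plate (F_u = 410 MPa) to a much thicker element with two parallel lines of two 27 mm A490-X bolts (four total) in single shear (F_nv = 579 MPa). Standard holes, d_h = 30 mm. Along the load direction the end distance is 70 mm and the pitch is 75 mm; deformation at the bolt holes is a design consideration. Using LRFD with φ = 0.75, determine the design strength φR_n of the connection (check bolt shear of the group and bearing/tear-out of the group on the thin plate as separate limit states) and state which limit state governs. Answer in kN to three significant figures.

Bolt shear: A_b = π·27²/4 = 572.6 mm²; R_n = 579 × 572.6 × 4 × 1 / 1000 = 1326 kN → 0.75 × 1326 = 995 kN.
Bearing (1.2 l_c t F_u ≤ 2.4 d t F_u): upper limit = 2.4·27·12·410 / 1000 = 318.8 kN.
  Edge l_c = 70 − 30/2 = 55 → r_n = 318.8 kN; interior l_c = 75 − 30 = 45 → r_n = 265.7 kN.
  R_n,bearing = 2·318.8 + 2·265.7 = 1169 kN → 0.75 × 1169 = 877 kN.
Bearing governs: 877 kN.

877 kN (bearing governs)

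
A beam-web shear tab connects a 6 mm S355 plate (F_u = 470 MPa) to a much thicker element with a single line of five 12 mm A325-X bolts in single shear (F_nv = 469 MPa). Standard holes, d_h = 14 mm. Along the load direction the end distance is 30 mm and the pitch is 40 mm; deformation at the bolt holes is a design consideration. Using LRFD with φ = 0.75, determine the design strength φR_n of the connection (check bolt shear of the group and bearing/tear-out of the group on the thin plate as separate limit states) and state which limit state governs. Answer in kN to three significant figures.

199 kN (bolt shear governs)

Bolt shear: A_b = π·12²/4 = 113.1 mm²; R_n = 469 × 113.1 × 5 × 1 / 1000 = 265.2 kN → 0.75 × 265.2 = 199 kN.
Bearing (1.2 l_c t F_u ≤ 2.4 d t F_u): upper limit = 2.4·12·6·470 / 1000 = 81.22 kN.
  Edge l_c = 30 − 14/2 = 23 → r_n = 77.83 kN; interior l_c = 40 − 14 = 26 → r_n = 81.22 kN.
  R_n,bearing = 1·77.83 + 4·81.22 = 402.7 kN → 0.75 × 402.7 = 302 kN.
Bolt shear governs: 199 kN.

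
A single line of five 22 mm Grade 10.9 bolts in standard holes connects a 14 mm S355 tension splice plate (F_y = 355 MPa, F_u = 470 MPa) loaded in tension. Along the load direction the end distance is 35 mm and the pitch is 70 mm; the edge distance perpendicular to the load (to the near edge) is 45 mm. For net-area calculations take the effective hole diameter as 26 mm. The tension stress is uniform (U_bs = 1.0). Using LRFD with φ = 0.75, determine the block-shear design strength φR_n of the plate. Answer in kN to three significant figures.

744 kN

Shear plane L_v = 35 + 4·70 = 315 mm; A_gv = 315 × 14 = 4410 mm².
A_nv = (315 − 4.5·26) × 14 = 2772 mm².
A_nt = (45 − 0.5·26) × 14 = 448 mm².
0.6 F_u A_nv = 781.7 kN; 0.6 F_y A_gv = 939.3 kN → shear rupture governs the shear term.
R_n = 781.7 + 1.0 × 470 × 448 / 1000 = 992.3 kN.
Design strength φR_n = 0.75 × 992.3 = 744 kN.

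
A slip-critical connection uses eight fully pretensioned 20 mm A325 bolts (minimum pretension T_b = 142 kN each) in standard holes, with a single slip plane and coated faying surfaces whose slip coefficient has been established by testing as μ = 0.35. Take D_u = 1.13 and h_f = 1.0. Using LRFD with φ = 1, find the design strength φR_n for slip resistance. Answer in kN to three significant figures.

R_n = μ · D_u · h_f · T_b · n_s · n_b = 0.35 × 1.13 × 1.0 × 142 × 1 × 8 = 449.3 kN.
Design strength φR_n = 1 × 449.3 = 449 kN.

449 kN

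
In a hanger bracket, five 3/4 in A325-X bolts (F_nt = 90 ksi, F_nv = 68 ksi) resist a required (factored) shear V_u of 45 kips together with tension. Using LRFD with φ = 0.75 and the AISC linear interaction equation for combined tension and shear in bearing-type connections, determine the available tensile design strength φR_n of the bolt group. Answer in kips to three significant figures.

134 kips

A_b = π·0.75²/4 = 0.4418 in²; f_rv = 45 / (5 × 0.4418) = 20.37 ksi.
F'_nt = 1.3 F_nt − (F_nt / φF_nv) f_rv = 1.3·90 − (90/(0.75·68))·20.37 = 81.05 ksi, capped at F_nt → F'_nt = 81.05 ksi.
R_n = F'_nt · A_b · n = 81.05 × 0.4418 × 5 = 179 kips.
Design strength φR_n = 0.75 × 179 = 134 kips.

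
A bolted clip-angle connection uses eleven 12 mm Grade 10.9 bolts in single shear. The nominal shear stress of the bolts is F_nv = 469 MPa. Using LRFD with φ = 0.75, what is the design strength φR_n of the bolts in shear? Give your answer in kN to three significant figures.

A_b = π × 12² / 4 = 113.1 mm².
R_n = F_nv · A_b · n · n_s = 469 × 113.1 × 11 × 1 / 1000 = 583.5 kN.
Design strength φR_n = 0.75 × 583.5 = 438 kN.

438 kN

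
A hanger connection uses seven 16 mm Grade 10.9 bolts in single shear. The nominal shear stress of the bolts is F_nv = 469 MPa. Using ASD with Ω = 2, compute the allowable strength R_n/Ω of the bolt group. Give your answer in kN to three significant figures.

A_b = π × 16² / 4 = 201.1 mm².
R_n = F_nv · A_b · n · n_s = 469 × 201.1 × 7 × 1 / 1000 = 660.1 kN.
Allowable strength R_n/Ω = 660.1 / 2 = 330 kN.

330 kN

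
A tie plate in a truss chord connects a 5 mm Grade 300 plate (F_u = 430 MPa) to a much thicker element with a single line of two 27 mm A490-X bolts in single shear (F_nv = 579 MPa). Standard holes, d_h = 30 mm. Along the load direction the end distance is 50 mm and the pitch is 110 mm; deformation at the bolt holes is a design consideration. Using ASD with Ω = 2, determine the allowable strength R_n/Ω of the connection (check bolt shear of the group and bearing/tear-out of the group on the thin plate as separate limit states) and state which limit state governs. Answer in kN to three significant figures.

Bolt shear: A_b = π·27²/4 = 572.6 mm²; R_n = 579 × 572.6 × 2 × 1 / 1000 = 663 kN → 663 / 2 = 332 kN.
Bearing (1.2 l_c t F_u ≤ 2.4 d t F_u): upper limit = 2.4·27·5·430 / 1000 = 139.3 kN.
  Edge l_c = 50 − 30/2 = 35 → r_n = 90.3 kN; interior l_c = 110 − 30 = 80 → r_n = 139.3 kN.
  R_n,bearing = 1·90.3 + 1·139.3 = 229.6 kN → 229.6 / 2 = 115 kN.
Bearing governs: 115 kN.

115 kN (bearing governs)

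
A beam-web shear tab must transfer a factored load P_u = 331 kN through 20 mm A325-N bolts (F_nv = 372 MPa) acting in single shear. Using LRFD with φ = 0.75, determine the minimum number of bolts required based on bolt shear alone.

4 bolts

A_b = π·20²/4 = 314.2 mm².
Per-bolt design strength φR_n = 0.75 × 372 × 314.2 × 1 / 1000 = 87.65 kN.
n ≥ 331 / 87.65 = 3.776 → use 4 bolts.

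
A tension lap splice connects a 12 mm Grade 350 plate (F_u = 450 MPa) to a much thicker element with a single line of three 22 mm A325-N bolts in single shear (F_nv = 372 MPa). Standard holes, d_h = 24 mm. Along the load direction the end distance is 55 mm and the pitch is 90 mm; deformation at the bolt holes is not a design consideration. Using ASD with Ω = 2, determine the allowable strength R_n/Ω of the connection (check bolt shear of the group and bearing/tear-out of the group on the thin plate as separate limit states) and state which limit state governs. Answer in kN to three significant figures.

Bolt shear: A_b = π·22²/4 = 380.1 mm²; R_n = 372 × 380.1 × 3 × 1 / 1000 = 424.2 kN → 424.2 / 2 = 212 kN.
Bearing (1.5 l_c t F_u ≤ 3.0 d t F_u): upper limit = 3.0·22·12·450 / 1000 = 356.4 kN.
  Edge l_c = 55 − 24/2 = 43 → r_n = 348.3 kN; interior l_c = 90 − 24 = 66 → r_n = 356.4 kN.
  R_n,bearing = 1·348.3 + 2·356.4 = 1061 kN → 1061 / 2 = 531 kN.
Bolt shear governs: 212 kN.

212 kN (bolt shear governs)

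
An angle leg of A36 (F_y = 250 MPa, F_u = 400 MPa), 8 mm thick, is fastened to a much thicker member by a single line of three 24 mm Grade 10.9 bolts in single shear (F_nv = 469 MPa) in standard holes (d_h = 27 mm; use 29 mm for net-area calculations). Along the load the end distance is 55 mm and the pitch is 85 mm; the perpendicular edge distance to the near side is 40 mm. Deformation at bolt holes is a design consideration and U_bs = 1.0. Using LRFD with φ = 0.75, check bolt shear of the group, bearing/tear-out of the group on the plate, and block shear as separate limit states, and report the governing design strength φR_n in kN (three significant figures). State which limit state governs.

264 kN (block shear governs)

Bolt shear: A_b = π·24²/4 = 452.4 mm²; R_n = 469 × 452.4 × 3 × 1 / 1000 = 636.5 kN → 0.75 × 636.5 = 477 kN.
Bearing: edge l_c = 41.5, r_n = 159.4 kN; interior l_c = 58, r_n = 184.3 kN; R_n = 159.4 + 2·184.3 = 528 kN → 396 kN.
Block shear: A_gv = 1800, A_nv = 1220, A_nt = 204 mm²; R_n = min(0.6F_uA_nv, 0.6F_yA_gv) + U_bs·F_u·A_nt = 351.6 kN → 264 kN.
Block shear governs: 264 kN.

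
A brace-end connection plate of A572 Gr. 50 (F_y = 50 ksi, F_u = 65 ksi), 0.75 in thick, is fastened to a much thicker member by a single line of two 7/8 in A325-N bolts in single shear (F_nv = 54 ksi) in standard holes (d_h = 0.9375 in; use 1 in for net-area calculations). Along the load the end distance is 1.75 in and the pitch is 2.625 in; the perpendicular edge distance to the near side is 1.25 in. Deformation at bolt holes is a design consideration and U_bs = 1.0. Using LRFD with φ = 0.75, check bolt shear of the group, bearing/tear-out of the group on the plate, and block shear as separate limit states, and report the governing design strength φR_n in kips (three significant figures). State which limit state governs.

Bolt shear: A_b = π·0.875²/4 = 0.6013 in²; R_n = 54 × 0.6013 × 2 × 1 = 64.94 kips → 0.75 × 64.94 = 48.7 kips.
Bearing: edge l_c = 1.281, r_n = 74.95 kips; interior l_c = 1.688, r_n = 98.72 kips; R_n = 74.95 + 1·98.72 = 173.7 kips → 130 kips.
Block shear: A_gv = 3.281, A_nv = 2.156, A_nt = 0.5625 in²; R_n = min(0.6F_uA_nv, 0.6F_yA_gv) + U_bs·F_u·A_nt = 120.7 kips → 90.5 kips.
Bolt shear governs: 48.7 kips.

48.7 kips (bolt shear governs)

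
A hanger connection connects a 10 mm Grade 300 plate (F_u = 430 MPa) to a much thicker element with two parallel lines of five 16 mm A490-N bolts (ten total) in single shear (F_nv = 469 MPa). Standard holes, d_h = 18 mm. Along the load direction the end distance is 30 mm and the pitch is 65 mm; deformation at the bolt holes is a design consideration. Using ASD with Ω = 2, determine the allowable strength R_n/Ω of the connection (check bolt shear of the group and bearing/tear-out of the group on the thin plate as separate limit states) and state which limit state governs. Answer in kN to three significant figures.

Bolt shear: A_b = π·16²/4 = 201.1 mm²; R_n = 469 × 201.1 × 10 × 1 / 1000 = 943 kN → 943 / 2 = 471 kN.
Bearing (1.2 l_c t F_u ≤ 2.4 d t F_u): upper limit = 2.4·16·10·430 / 1000 = 165.1 kN.
  Edge l_c = 30 − 18/2 = 21 → r_n = 108.4 kN; interior l_c = 65 − 18 = 47 → r_n = 165.1 kN.
  R_n,bearing = 2·108.4 + 8·165.1 = 1538 kN → 1538 / 2 = 769 kN.
Bolt shear governs: 471 kN.

471 kN (bolt shear governs)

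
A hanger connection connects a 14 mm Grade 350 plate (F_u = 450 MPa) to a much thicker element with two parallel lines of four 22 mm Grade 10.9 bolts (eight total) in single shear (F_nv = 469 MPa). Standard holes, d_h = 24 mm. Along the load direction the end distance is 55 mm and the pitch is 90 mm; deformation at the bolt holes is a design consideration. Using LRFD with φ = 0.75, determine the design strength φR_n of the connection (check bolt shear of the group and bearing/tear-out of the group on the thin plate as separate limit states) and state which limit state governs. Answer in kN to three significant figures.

1070 kN (bolt shear governs)

Bolt shear: A_b = π·22²/4 = 380.1 mm²; R_n = 469 × 380.1 × 8 × 1 / 1000 = 1426 kN → 0.75 × 1426 = 1070 kN.
Bearing (1.2 l_c t F_u ≤ 2.4 d t F_u): upper limit = 2.4·22·14·450 / 1000 = 332.6 kN.
  Edge l_c = 55 − 24/2 = 43 → r_n = 325.1 kN; interior l_c = 90 − 24 = 66 → r_n = 332.6 kN.
  R_n,bearing = 2·325.1 + 6·332.6 = 2646 kN → 0.75 × 2646 = 1980 kN.
Bolt shear governs: 1070 kN.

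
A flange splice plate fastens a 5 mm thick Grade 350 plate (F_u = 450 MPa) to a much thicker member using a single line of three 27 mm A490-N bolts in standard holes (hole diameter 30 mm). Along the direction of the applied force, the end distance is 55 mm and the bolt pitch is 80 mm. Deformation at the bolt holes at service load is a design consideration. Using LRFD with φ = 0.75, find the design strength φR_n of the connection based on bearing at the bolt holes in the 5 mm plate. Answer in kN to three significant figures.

Per bolt r_n = 1.2 l_c t F_u ≤ 2.4 d t F_u; upper limit = 2.4 × 27 × 5 × 450 / 1000 = 145.8 kN.
Edge bolt: l_c = 55 − 30/2 = 40 mm → 1.2 × 40 × 5 × 450 / 1000 = 108 → r_n = 108 kN.
Interior bolts: l_c = 80 − 30 = 50 mm → 1.2 × 50 × 5 × 450 / 1000 = 135 → r_n = 135 kN.
R_n = 1 × 108 + 2 × 135 = 378 kN.
Design strength φR_n = 0.75 × 378 = 284 kN.

284 kN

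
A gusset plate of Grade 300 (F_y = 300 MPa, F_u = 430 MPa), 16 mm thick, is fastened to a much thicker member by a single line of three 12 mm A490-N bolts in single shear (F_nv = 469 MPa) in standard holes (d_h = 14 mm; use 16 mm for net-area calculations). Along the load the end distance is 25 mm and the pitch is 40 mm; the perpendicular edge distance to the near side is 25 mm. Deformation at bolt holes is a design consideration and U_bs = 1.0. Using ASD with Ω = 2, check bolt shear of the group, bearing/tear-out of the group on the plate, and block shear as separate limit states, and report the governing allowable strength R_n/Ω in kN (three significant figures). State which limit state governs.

Bolt shear: A_b = π·12²/4 = 113.1 mm²; R_n = 469 × 113.1 × 3 × 1 / 1000 = 159.1 kN → 159.1 / 2 = 79.6 kN.
Bearing: edge l_c = 18, r_n = 148.6 kN; interior l_c = 26, r_n = 198.1 kN; R_n = 148.6 + 2·198.1 = 544.9 kN → 272 kN.
Block shear: A_gv = 1680, A_nv = 1040, A_nt = 272 mm²; R_n = min(0.6F_uA_nv, 0.6F_yA_gv) + U_bs·F_u·A_nt = 385.3 kN → 193 kN.
Bolt shear governs: 79.6 kN.

79.6 kN (bolt shear governs)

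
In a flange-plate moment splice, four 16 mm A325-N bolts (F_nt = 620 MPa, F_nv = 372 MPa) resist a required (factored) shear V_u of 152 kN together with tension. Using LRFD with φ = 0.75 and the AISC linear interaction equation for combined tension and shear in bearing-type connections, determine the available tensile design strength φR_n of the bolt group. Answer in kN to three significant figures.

A_b = π·16²/4 = 201.1 mm²; f_rv = 152 × 1000 / (4 × 201.1) = 189 MPa.
F'_nt = 1.3 F_nt − (F_nt / φF_nv) f_rv = 1.3·620 − (620/(0.75·372))·189 = 386 MPa, capped at F_nt → F'_nt = 386 MPa.
R_n = F'_nt · A_b · n = 386 × 201.1 × 4 / 1000 = 310.4 kN.
Design strength φR_n = 0.75 × 310.4 = 233 kN.

233 kN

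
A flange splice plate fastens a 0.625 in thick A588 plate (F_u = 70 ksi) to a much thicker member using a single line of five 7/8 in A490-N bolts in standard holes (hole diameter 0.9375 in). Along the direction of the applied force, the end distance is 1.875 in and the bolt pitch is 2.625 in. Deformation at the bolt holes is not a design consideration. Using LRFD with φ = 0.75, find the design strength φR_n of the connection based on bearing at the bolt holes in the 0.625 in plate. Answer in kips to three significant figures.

401 kips

Per bolt r_n = 1.5 l_c t F_u ≤ 3.0 d t F_u; upper limit = 3.0 × 0.875 × 0.625 × 70 = 114.8 kips.
Edge bolt: l_c = 1.875 − 0.9375/2 = 1.406 in → 1.5 × 1.406 × 0.625 × 70 = 92.29 → r_n = 92.29 kips.
Interior bolts: l_c = 2.625 − 0.9375 = 1.688 in → 1.5 × 1.688 × 0.625 × 70 = 110.7 → r_n = 110.7 kips.
R_n = 1 × 92.29 + 4 × 110.7 = 535.3 kips.
Design strength φR_n = 0.75 × 535.3 = 401 kips.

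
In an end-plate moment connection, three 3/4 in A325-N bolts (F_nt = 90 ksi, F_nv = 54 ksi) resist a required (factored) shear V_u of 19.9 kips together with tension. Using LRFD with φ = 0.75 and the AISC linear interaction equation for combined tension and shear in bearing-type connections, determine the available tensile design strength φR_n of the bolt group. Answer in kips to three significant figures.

83.1 kips

A_b = π·0.75²/4 = 0.4418 in²; f_rv = 19.9 / (3 × 0.4418) = 15.01 ksi.
F'_nt = 1.3 F_nt − (F_nt / φF_nv) f_rv = 1.3·90 − (90/(0.75·54))·15.01 = 83.63 ksi, capped at F_nt → F'_nt = 83.63 ksi.
R_n = F'_nt · A_b · n = 83.63 × 0.4418 × 3 = 110.8 kips.
Design strength φR_n = 0.75 × 110.8 = 83.1 kips.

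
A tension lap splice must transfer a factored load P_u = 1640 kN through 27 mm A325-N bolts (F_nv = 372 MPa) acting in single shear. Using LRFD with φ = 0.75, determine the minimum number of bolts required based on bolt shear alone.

11 bolts

A_b = π·27²/4 = 572.6 mm².
Per-bolt design strength φR_n = 0.75 × 372 × 572.6 × 1 / 1000 = 159.7 kN.
n ≥ 1640 / 159.7 = 10.27 → use 11 bolts.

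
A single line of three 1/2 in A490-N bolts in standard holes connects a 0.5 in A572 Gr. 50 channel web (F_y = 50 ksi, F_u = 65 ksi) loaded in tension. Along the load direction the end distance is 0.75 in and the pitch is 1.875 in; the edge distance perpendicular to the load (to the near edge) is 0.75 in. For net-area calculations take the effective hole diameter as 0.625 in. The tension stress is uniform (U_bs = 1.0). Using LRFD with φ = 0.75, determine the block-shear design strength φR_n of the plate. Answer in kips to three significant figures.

53.6 kips

Shear plane L_v = 0.75 + 2·1.875 = 4.5 in; A_gv = 4.5 × 0.5 = 2.25 in².
A_nv = (4.5 − 2.5·0.625) × 0.5 = 1.469 in².
A_nt = (0.75 − 0.5·0.625) × 0.5 = 0.2188 in².
0.6 F_u A_nv = 57.28 kips; 0.6 F_y A_gv = 67.5 kips → shear rupture governs the shear term.
R_n = 57.28 + 1.0 × 65 × 0.2188 = 71.5 kips.
Design strength φR_n = 0.75 × 71.5 = 53.6 kips.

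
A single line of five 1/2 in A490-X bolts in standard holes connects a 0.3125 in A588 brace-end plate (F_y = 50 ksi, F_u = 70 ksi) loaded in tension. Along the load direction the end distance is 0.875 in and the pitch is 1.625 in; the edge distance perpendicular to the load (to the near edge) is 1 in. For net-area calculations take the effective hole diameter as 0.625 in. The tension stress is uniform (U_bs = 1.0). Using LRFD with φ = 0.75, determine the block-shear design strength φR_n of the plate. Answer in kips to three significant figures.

Shear plane L_v = 0.875 + 4·1.625 = 7.375 in; A_gv = 7.375 × 0.3125 = 2.305 in².
A_nv = (7.375 − 4.5·0.625) × 0.3125 = 1.426 in².
A_nt = (1 − 0.5·0.625) × 0.3125 = 0.2148 in².
0.6 F_u A_nv = 59.88 kips; 0.6 F_y A_gv = 69.14 kips → shear rupture governs the shear term.
R_n = 59.88 + 1.0 × 70 × 0.2148 = 74.92 kips.
Design strength φR_n = 0.75 × 74.92 = 56.2 kips.

56.2 kips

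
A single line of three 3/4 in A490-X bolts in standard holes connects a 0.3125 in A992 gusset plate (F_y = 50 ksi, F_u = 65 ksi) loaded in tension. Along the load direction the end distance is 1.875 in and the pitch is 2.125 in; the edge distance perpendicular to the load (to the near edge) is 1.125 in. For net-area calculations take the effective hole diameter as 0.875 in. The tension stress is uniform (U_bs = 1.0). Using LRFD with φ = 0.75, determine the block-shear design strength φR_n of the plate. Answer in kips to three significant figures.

46.5 kips

Shear plane L_v = 1.875 + 2·2.125 = 6.125 in; A_gv = 6.125 × 0.3125 = 1.914 in².
A_nv = (6.125 − 2.5·0.875) × 0.3125 = 1.23 in².
A_nt = (1.125 − 0.5·0.875) × 0.3125 = 0.2148 in².
0.6 F_u A_nv = 47.99 kips; 0.6 F_y A_gv = 57.42 kips → shear rupture governs the shear term.
R_n = 47.99 + 1.0 × 65 × 0.2148 = 61.95 kips.
Design strength φR_n = 0.75 × 61.95 = 46.5 kips.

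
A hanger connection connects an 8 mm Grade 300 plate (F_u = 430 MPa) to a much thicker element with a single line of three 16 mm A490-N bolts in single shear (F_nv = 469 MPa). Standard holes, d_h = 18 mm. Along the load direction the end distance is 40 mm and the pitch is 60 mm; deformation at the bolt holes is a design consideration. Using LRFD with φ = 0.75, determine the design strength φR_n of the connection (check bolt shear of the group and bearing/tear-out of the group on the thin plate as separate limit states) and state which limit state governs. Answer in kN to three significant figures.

212 kN (bolt shear governs)

Bolt shear: A_b = π·16²/4 = 201.1 mm²; R_n = 469 × 201.1 × 3 × 1 / 1000 = 282.9 kN → 0.75 × 282.9 = 212 kN.
Bearing (1.2 l_c t F_u ≤ 2.4 d t F_u): upper limit = 2.4·16·8·430 / 1000 = 132.1 kN.
  Edge l_c = 40 − 18/2 = 31 → r_n = 128 kN; interior l_c = 60 − 18 = 42 → r_n = 132.1 kN.
  R_n,bearing = 1·128 + 2·132.1 = 392.2 kN → 0.75 × 392.2 = 294 kN.
Bolt shear governs: 212 kN.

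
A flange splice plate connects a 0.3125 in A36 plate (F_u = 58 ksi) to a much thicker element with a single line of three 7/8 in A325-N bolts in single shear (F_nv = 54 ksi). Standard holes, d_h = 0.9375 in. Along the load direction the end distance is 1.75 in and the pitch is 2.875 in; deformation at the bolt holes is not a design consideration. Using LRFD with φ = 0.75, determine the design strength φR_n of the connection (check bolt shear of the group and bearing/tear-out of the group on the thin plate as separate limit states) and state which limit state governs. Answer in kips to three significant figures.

73.1 kips (bolt shear governs)

Bolt shear: A_b = π·0.875²/4 = 0.6013 in²; R_n = 54 × 0.6013 × 3 × 1 = 97.41 kips → 0.75 × 97.41 = 73.1 kips.
Bearing (1.5 l_c t F_u ≤ 3.0 d t F_u): upper limit = 3.0·0.875·0.3125·58 = 47.58 kips.
  Edge l_c = 1.75 − 0.9375/2 = 1.281 → r_n = 34.83 kips; interior l_c = 2.875 − 0.9375 = 1.938 → r_n = 47.58 kips.
  R_n,bearing = 1·34.83 + 2·47.58 = 130 kips → 0.75 × 130 = 97.5 kips.
Bolt shear governs: 73.1 kips.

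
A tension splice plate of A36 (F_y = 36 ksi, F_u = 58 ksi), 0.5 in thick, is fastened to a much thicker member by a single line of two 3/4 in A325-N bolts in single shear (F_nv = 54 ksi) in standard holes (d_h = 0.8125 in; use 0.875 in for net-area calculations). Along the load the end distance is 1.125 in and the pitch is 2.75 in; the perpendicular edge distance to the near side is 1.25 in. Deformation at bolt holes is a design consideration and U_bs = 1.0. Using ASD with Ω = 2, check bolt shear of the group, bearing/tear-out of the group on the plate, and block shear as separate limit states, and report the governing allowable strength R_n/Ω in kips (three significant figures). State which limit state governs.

Bolt shear: A_b = π·0.75²/4 = 0.4418 in²; R_n = 54 × 0.4418 × 2 × 1 = 47.71 kips → 47.71 / 2 = 23.9 kips.
Bearing: edge l_c = 0.7188, r_n = 25.01 kips; interior l_c = 1.938, r_n = 52.2 kips; R_n = 25.01 + 1·52.2 = 77.21 kips → 38.6 kips.
Block shear: A_gv = 1.938, A_nv = 1.281, A_nt = 0.4062 in²; R_n = min(0.6F_uA_nv, 0.6F_yA_gv) + U_bs·F_u·A_nt = 65.41 kips → 32.7 kips.
Bolt shear governs: 23.9 kips.

23.9 kips (bolt shear governs)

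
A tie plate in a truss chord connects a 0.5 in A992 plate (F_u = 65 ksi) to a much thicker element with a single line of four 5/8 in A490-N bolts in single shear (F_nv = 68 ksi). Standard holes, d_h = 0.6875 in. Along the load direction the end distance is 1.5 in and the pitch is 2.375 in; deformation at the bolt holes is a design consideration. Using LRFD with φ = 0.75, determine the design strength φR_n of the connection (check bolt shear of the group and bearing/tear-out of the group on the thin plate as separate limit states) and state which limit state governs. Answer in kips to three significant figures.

62.6 kips (bolt shear governs)

Bolt shear: A_b = π·0.625²/4 = 0.3068 in²; R_n = 68 × 0.3068 × 4 × 1 = 83.45 kips → 0.75 × 83.45 = 62.6 kips.
Bearing (1.2 l_c t F_u ≤ 2.4 d t F_u): upper limit = 2.4·0.625·0.5·65 = 48.75 kips.
  Edge l_c = 1.5 − 0.6875/2 = 1.156 → r_n = 45.09 kips; interior l_c = 2.375 − 0.6875 = 1.688 → r_n = 48.75 kips.
  R_n,bearing = 1·45.09 + 3·48.75 = 191.3 kips → 0.75 × 191.3 = 144 kips.
Bolt shear governs: 62.6 kips.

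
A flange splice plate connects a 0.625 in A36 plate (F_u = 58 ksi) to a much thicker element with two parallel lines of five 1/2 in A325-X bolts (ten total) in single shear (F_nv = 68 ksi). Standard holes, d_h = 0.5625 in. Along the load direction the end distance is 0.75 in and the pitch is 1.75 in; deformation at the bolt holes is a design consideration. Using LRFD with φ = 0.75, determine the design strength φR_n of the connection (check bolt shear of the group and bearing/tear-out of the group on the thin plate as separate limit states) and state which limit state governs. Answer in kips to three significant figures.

Bolt shear: A_b = π·0.5²/4 = 0.1963 in²; R_n = 68 × 0.1963 × 10 × 1 = 133.5 kips → 0.75 × 133.5 = 100 kips.
Bearing (1.2 l_c t F_u ≤ 2.4 d t F_u): upper limit = 2.4·0.5·0.625·58 = 43.5 kips.
  Edge l_c = 0.75 − 0.5625/2 = 0.4688 → r_n = 20.39 kips; interior l_c = 1.75 − 0.5625 = 1.188 → r_n = 43.5 kips.
  R_n,bearing = 2·20.39 + 8·43.5 = 388.8 kips → 0.75 × 388.8 = 292 kips.
Bolt shear governs: 100 kips.

100 kips (bolt shear governs)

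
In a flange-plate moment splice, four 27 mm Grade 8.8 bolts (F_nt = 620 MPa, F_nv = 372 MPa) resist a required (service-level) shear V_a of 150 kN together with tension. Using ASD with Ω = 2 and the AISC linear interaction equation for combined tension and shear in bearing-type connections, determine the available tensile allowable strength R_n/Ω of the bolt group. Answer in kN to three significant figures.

A_b = π·27²/4 = 572.6 mm²; f_rv = 150 × 1000 / (4 × 572.6) = 65.5 MPa.
F'_nt = 1.3 F_nt − (Ω F_nt / F_nv) f_rv = 1.3·620 − (2·620/372)·65.5 = 587.7 MPa, capped at F_nt → F'_nt = 587.7 MPa.
R_n = F'_nt · A_b · n = 587.7 × 572.6 × 4 / 1000 = 1346 kN.
Allowable strength R_n/Ω = 1346 / 2 = 673 kN.

673 kN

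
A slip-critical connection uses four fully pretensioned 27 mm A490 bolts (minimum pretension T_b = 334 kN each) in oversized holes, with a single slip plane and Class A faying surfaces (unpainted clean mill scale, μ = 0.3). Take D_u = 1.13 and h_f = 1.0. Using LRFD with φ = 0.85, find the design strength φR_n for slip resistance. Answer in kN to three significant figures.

385 kN

R_n = μ · D_u · h_f · T_b · n_s · n_b = 0.3 × 1.13 × 1.0 × 334 × 1 × 4 = 452.9 kN.
Design strength φR_n = 0.85 × 452.9 = 385 kN.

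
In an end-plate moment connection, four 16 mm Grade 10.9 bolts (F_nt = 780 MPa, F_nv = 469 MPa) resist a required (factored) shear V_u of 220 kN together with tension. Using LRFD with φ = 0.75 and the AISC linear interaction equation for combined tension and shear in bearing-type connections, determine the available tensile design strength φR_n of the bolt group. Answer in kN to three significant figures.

246 kN

A_b = π·16²/4 = 201.1 mm²; f_rv = 220 × 1000 / (4 × 201.1) = 273.5 MPa.
F'_nt = 1.3 F_nt − (F_nt / φF_nv) f_rv = 1.3·780 − (780/(0.75·469))·273.5 = 407.4 MPa, capped at F_nt → F'_nt = 407.4 MPa.
R_n = F'_nt · A_b · n = 407.4 × 201.1 × 4 / 1000 = 327.7 kN.
Design strength φR_n = 0.75 × 327.7 = 246 kN.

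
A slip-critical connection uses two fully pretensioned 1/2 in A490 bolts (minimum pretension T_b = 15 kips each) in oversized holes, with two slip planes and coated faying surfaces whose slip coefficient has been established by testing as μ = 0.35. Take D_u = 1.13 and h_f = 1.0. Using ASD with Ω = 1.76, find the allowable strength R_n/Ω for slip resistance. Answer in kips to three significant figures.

13.5 kips

R_n = μ · D_u · h_f · T_b · n_s · n_b = 0.35 × 1.13 × 1.0 × 15 × 2 × 2 = 23.73 kips.
Allowable strength R_n/Ω = 23.73 / 1.76 = 13.5 kips.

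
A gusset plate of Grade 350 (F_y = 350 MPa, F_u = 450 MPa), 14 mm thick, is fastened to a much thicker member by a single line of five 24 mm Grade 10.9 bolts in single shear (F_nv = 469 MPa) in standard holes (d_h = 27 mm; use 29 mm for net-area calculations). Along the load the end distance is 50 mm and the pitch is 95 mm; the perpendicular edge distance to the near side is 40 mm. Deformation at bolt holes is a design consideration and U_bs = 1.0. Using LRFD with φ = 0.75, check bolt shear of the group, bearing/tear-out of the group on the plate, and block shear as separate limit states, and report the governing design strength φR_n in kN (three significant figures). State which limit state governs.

Bolt shear: A_b = π·24²/4 = 452.4 mm²; R_n = 469 × 452.4 × 5 × 1 / 1000 = 1061 kN → 0.75 × 1061 = 796 kN.
Bearing: edge l_c = 36.5, r_n = 275.9 kN; interior l_c = 68, r_n = 362.9 kN; R_n = 275.9 + 4·362.9 = 1727 kN → 1300 kN.
Block shear: A_gv = 6020, A_nv = 4193, A_nt = 357 mm²; R_n = min(0.6F_uA_nv, 0.6F_yA_gv) + U_bs·F_u·A_nt = 1293 kN → 970 kN.
Bolt shear governs: 796 kN.

796 kN (bolt shear governs)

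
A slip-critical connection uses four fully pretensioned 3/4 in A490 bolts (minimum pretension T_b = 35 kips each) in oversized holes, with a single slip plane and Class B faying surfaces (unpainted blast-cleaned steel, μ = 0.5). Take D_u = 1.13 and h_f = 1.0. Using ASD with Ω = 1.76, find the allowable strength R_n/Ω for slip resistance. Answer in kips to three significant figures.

R_n = μ · D_u · h_f · T_b · n_s · n_b = 0.5 × 1.13 × 1.0 × 35 × 1 × 4 = 79.1 kips.
Allowable strength R_n/Ω = 79.1 / 1.76 = 44.9 kips.

44.9 kips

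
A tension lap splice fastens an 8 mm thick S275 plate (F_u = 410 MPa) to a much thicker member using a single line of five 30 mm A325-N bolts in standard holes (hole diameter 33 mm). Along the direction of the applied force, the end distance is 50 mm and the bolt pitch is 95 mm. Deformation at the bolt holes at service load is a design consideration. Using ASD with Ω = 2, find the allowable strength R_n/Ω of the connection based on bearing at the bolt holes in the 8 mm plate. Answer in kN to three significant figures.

538 kN

Per bolt r_n = 1.2 l_c t F_u ≤ 2.4 d t F_u; upper limit = 2.4 × 30 × 8 × 410 / 1000 = 236.2 kN.
Edge bolt: l_c = 50 − 33/2 = 33.5 mm → 1.2 × 33.5 × 8 × 410 / 1000 = 131.9 → r_n = 131.9 kN.
Interior bolts: l_c = 95 − 33 = 62 mm → 1.2 × 62 × 8 × 410 / 1000 = 244 → r_n = 236.2 kN.
R_n = 1 × 131.9 + 4 × 236.2 = 1076 kN.
Allowable strength R_n/Ω = 1076 / 2 = 538 kN.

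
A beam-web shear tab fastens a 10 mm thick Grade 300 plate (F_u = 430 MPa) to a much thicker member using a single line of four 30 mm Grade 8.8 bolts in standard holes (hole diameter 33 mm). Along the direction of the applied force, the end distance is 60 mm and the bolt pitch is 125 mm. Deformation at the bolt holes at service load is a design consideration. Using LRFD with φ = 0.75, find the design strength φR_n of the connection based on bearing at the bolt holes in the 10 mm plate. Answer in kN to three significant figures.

865 kN

Per bolt r_n = 1.2 l_c t F_u ≤ 2.4 d t F_u; upper limit = 2.4 × 30 × 10 × 430 / 1000 = 309.6 kN.
Edge bolt: l_c = 60 − 33/2 = 43.5 mm → 1.2 × 43.5 × 10 × 430 / 1000 = 224.5 → r_n = 224.5 kN.
Interior bolts: l_c = 125 − 33 = 92 mm → 1.2 × 92 × 10 × 430 / 1000 = 474.7 → r_n = 309.6 kN.
R_n = 1 × 224.5 + 3 × 309.6 = 1153 kN.
Design strength φR_n = 0.75 × 1153 = 865 kN.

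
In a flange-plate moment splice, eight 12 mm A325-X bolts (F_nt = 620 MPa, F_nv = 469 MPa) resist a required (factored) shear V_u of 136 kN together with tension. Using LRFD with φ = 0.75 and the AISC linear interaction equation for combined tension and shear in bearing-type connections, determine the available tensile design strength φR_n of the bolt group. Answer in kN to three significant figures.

367 kN

A_b = π·12²/4 = 113.1 mm²; f_rv = 136 × 1000 / (8 × 113.1) = 150.3 MPa.
F'_nt = 1.3 F_nt − (F_nt / φF_nv) f_rv = 1.3·620 − (620/(0.75·469))·150.3 = 541.1 MPa, capped at F_nt → F'_nt = 541.1 MPa.
R_n = F'_nt · A_b · n = 541.1 × 113.1 × 8 / 1000 = 489.5 kN.
Design strength φR_n = 0.75 × 489.5 = 367 kN.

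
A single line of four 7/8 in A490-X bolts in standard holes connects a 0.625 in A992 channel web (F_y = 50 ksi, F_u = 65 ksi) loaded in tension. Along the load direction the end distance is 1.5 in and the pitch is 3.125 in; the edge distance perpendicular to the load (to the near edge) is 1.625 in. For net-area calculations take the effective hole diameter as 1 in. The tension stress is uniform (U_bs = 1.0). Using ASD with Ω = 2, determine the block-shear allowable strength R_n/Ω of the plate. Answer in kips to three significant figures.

113 kips

Shear plane L_v = 1.5 + 3·3.125 = 10.88 in; A_gv = 10.88 × 0.625 = 6.797 in².
A_nv = (10.88 − 3.5·1) × 0.625 = 4.609 in².
A_nt = (1.625 − 0.5·1) × 0.625 = 0.7031 in².
0.6 F_u A_nv = 179.8 kips; 0.6 F_y A_gv = 203.9 kips → shear rupture governs the shear term.
R_n = 179.8 + 1.0 × 65 × 0.7031 = 225.5 kips.
Allowable strength R_n/Ω = 225.5 / 2 = 113 kips.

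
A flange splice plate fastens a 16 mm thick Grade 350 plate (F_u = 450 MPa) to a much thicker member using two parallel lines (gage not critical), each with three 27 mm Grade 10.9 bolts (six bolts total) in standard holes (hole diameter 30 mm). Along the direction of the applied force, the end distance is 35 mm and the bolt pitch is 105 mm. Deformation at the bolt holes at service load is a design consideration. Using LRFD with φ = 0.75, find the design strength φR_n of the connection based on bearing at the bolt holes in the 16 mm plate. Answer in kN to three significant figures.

1660 kN

Per bolt r_n = 1.2 l_c t F_u ≤ 2.4 d t F_u; upper limit = 2.4 × 27 × 16 × 450 / 1000 = 466.6 kN.
Edge bolt: l_c = 35 − 30/2 = 20 mm → 1.2 × 20 × 16 × 450 / 1000 = 172.8 → r_n = 172.8 kN.
Interior bolts: l_c = 105 − 30 = 75 mm → 1.2 × 75 × 16 × 450 / 1000 = 648 → r_n = 466.6 kN.
R_n = 2 × 172.8 + 4 × 466.6 = 2212 kN.
Design strength φR_n = 0.75 × 2212 = 1660 kN.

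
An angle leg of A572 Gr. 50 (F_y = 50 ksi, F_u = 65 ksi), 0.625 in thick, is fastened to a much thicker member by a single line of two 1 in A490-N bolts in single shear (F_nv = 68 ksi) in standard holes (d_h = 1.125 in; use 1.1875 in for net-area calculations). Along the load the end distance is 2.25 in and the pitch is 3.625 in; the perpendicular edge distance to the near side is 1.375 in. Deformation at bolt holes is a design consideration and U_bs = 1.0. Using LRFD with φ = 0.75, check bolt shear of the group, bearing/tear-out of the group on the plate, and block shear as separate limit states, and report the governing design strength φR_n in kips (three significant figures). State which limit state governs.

80.1 kips (bolt shear governs)

Bolt shear: A_b = π·1²/4 = 0.7854 in²; R_n = 68 × 0.7854 × 2 × 1 = 106.8 kips → 0.75 × 106.8 = 80.1 kips.
Bearing: edge l_c = 1.688, r_n = 82.27 kips; interior l_c = 2.5, r_n = 97.5 kips; R_n = 82.27 + 1·97.5 = 179.8 kips → 135 kips.
Block shear: A_gv = 3.672, A_nv = 2.559, A_nt = 0.4883 in²; R_n = min(0.6F_uA_nv, 0.6F_yA_gv) + U_bs·F_u·A_nt = 131.5 kips → 98.6 kips.
Bolt shear governs: 80.1 kips.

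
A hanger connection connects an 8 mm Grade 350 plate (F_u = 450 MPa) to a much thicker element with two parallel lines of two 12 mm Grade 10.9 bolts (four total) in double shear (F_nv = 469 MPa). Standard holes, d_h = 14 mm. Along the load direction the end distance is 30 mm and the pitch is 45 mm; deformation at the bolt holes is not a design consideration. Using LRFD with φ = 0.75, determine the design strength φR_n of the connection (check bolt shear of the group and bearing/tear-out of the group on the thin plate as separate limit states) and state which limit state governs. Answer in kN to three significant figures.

Bolt shear: A_b = π·12²/4 = 113.1 mm²; R_n = 469 × 113.1 × 4 × 2 / 1000 = 424.3 kN → 0.75 × 424.3 = 318 kN.
Bearing (1.5 l_c t F_u ≤ 3.0 d t F_u): upper limit = 3.0·12·8·450 / 1000 = 129.6 kN.
  Edge l_c = 30 − 14/2 = 23 → r_n = 124.2 kN; interior l_c = 45 − 14 = 31 → r_n = 129.6 kN.
  R_n,bearing = 2·124.2 + 2·129.6 = 507.6 kN → 0.75 × 507.6 = 381 kN.
Bolt shear governs: 318 kN.

318 kN (bolt shear governs)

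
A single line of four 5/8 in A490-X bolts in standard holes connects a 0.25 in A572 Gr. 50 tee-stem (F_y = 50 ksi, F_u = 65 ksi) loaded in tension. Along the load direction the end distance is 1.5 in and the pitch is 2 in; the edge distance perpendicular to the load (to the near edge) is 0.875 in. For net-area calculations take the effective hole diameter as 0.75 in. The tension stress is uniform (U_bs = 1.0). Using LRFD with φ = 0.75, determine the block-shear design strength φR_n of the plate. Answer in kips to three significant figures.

41.7 kips

Shear plane L_v = 1.5 + 3·2 = 7.5 in; A_gv = 7.5 × 0.25 = 1.875 in².
A_nv = (7.5 − 3.5·0.75) × 0.25 = 1.219 in².
A_nt = (0.875 − 0.5·0.75) × 0.25 = 0.125 in².
0.6 F_u A_nv = 47.53 kips; 0.6 F_y A_gv = 56.25 kips → shear rupture governs the shear term.
R_n = 47.53 + 1.0 × 65 × 0.125 = 55.66 kips.
Design strength φR_n = 0.75 × 55.66 = 41.7 kips.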